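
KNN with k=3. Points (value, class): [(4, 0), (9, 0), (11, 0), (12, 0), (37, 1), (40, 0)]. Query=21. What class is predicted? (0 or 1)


Distances from query 21:
Point 12 (class 0): distance = 9
Point 11 (class 0): distance = 10
Point 9 (class 0): distance = 12
K=3 nearest neighbors: classes = [0, 0, 0]
Votes for class 1: 0 / 3
Majority vote => class 0

0


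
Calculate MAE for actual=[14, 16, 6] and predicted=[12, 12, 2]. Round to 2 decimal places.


Absolute errors: [2, 4, 4]
Sum of absolute errors = 10
MAE = 10 / 3 = 3.33

3.33


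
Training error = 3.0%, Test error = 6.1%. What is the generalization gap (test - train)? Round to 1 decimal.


Generalization gap = test_error - train_error
= 6.1 - 3.0
= 3.1%
A moderate gap.

3.1


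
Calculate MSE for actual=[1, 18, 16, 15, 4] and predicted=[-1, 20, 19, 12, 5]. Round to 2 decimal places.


Differences: [2, -2, -3, 3, -1]
Squared errors: [4, 4, 9, 9, 1]
Sum of squared errors = 27
MSE = 27 / 5 = 5.40

5.40


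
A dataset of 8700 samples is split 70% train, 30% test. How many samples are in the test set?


Train samples = 8700 * 70% = 6090
Test samples = 8700 - 6090
= 2610

2610


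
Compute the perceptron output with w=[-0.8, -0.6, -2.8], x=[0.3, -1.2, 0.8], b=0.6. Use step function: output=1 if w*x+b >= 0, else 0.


z = w . x + b
= -0.8*0.3 + -0.6*-1.2 + -2.8*0.8 + 0.6
= -0.24 + 0.72 + -2.24 + 0.6
= -1.76 + 0.6
= -1.16
Since z = -1.16 < 0, output = 0

0


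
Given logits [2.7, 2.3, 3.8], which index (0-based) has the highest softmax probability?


Softmax is a monotonic transformation, so it preserves the argmax.
We need to find the index of the maximum logit.
Index 0: 2.7
Index 1: 2.3
Index 2: 3.8
Maximum logit = 3.8 at index 2

2


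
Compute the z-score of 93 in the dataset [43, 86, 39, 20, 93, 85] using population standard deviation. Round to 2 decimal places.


Mean = (43 + 86 + 39 + 20 + 93 + 85) / 6 = 61.0
Variance = sum((x_i - mean)^2) / n = 785.6667
Std = sqrt(785.6667) = 28.0297
Z = (x - mean) / std
= (93 - 61.0) / 28.0297
= 32.0 / 28.0297
= 1.14

1.14


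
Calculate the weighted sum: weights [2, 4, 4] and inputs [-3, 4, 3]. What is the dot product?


Element-wise products:
2 * -3 = -6
4 * 4 = 16
4 * 3 = 12
Sum = -6 + 16 + 12
= 22

22


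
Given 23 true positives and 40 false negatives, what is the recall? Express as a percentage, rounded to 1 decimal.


Recall = TP / (TP + FN) * 100
= 23 / (23 + 40)
= 23 / 63
= 0.3651
= 36.5%

36.5


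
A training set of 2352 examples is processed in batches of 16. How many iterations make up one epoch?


Iterations per epoch = dataset_size / batch_size
= 2352 / 16
= 147

147


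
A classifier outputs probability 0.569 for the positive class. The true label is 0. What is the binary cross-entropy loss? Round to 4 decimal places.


For y=0: Loss = -log(1-p)
= -log(1 - 0.569)
= -log(0.431)
= -(-0.8416)
= 0.8416

0.8416


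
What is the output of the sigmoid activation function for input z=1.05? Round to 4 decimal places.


sigmoid(z) = 1 / (1 + exp(-z))
exp(-(1.05)) = exp(-1.05) = 0.3499
1 + 0.3499 = 1.3499
1 / 1.3499 = 0.7408

0.7408


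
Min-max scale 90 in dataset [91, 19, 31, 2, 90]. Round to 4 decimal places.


Min = 2, Max = 91
Range = 91 - 2 = 89
Scaled = (x - min) / (max - min)
= (90 - 2) / 89
= 88 / 89
= 0.9888

0.9888


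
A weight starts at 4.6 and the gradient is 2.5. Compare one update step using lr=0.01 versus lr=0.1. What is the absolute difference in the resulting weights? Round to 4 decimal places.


With lr=0.01: w_new = 4.6 - 0.01 * 2.5 = 4.575
With lr=0.1: w_new = 4.6 - 0.1 * 2.5 = 4.35
Absolute difference = |4.575 - 4.35|
= 0.2250

0.2250


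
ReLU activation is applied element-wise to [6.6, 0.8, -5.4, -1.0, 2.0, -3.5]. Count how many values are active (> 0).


ReLU(x) = max(0, x) for each element:
ReLU(6.6) = 6.6
ReLU(0.8) = 0.8
ReLU(-5.4) = 0
ReLU(-1.0) = 0
ReLU(2.0) = 2.0
ReLU(-3.5) = 0
Active neurons (>0): 3

3


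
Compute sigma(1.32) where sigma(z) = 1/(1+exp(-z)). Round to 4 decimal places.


sigmoid(z) = 1 / (1 + exp(-z))
exp(-(1.32)) = exp(-1.32) = 0.2671
1 + 0.2671 = 1.2671
1 / 1.2671 = 0.7892

0.7892


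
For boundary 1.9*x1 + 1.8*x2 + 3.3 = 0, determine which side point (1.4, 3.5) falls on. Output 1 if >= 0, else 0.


Compute 1.9 * 1.4 + 1.8 * 3.5 + 3.3
= 2.66 + 6.3 + 3.3
= 12.26
Since 12.26 >= 0, the point is on the positive side.

1


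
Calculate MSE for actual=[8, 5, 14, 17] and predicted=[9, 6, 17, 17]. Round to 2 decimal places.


Differences: [-1, -1, -3, 0]
Squared errors: [1, 1, 9, 0]
Sum of squared errors = 11
MSE = 11 / 4 = 2.75

2.75


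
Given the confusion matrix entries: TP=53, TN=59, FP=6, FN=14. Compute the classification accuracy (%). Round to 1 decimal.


Accuracy = (TP + TN) / (TP + TN + FP + FN) * 100
= (53 + 59) / (53 + 59 + 6 + 14)
= 112 / 132
= 0.8485
= 84.8%

84.8


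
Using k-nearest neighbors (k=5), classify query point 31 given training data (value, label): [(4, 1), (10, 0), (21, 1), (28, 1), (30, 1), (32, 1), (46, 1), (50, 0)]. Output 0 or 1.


Distances from query 31:
Point 30 (class 1): distance = 1
Point 32 (class 1): distance = 1
Point 28 (class 1): distance = 3
Point 21 (class 1): distance = 10
Point 46 (class 1): distance = 15
K=5 nearest neighbors: classes = [1, 1, 1, 1, 1]
Votes for class 1: 5 / 5
Majority vote => class 1

1


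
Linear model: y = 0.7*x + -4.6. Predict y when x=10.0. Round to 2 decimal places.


y = 0.7 * 10.0 + (-4.6)
= 7.0 + (-4.6)
= 2.40

2.40


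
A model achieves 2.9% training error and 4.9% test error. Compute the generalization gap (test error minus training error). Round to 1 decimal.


Generalization gap = test_error - train_error
= 4.9 - 2.9
= 2.0%
A moderate gap.

2.0


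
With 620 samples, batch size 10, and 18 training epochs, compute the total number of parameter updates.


Iterations per epoch = 620 / 10 = 62
Total updates = iterations_per_epoch * epochs
= 62 * 18
= 1116

1116


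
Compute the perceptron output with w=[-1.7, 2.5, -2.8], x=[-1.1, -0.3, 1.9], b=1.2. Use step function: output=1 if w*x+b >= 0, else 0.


z = w . x + b
= -1.7*-1.1 + 2.5*-0.3 + -2.8*1.9 + 1.2
= 1.87 + -0.75 + -5.32 + 1.2
= -4.2 + 1.2
= -3.0
Since z = -3.0 < 0, output = 0

0


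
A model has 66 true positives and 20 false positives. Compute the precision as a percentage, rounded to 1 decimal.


Precision = TP / (TP + FP) * 100
= 66 / (66 + 20)
= 66 / 86
= 0.7674
= 76.7%

76.7


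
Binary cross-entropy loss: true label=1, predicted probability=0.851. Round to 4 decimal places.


For y=1: Loss = -log(p)
= -log(0.851)
= -(-0.1613)
= 0.1613

0.1613


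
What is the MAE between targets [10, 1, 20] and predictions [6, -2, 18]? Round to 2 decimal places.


Absolute errors: [4, 3, 2]
Sum of absolute errors = 9
MAE = 9 / 3 = 3.00

3.00


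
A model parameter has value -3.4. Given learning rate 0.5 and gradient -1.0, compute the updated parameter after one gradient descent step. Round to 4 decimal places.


w_new = w_old - lr * gradient
= -3.4 - 0.5 * -1.0
= -3.4 - (-0.5)
= -2.9000

-2.9000


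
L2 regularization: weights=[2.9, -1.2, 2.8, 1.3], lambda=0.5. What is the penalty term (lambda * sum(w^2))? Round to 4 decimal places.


Squaring each weight:
2.9^2 = 8.41
(-1.2)^2 = 1.44
2.8^2 = 7.84
1.3^2 = 1.69
Sum of squares = 19.38
Penalty = 0.5 * 19.38 = 9.6900

9.6900


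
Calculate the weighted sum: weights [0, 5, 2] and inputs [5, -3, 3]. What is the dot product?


Element-wise products:
0 * 5 = 0
5 * -3 = -15
2 * 3 = 6
Sum = 0 + -15 + 6
= -9

-9


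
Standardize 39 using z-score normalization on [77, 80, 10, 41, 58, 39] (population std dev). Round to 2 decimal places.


Mean = (77 + 80 + 10 + 41 + 58 + 39) / 6 = 50.8333
Variance = sum((x_i - mean)^2) / n = 581.8056
Std = sqrt(581.8056) = 24.1206
Z = (x - mean) / std
= (39 - 50.8333) / 24.1206
= -11.8333 / 24.1206
= -0.49

-0.49


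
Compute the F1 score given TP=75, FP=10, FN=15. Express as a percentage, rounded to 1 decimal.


Precision = TP / (TP + FP) = 75 / 85 = 0.8824
Recall = TP / (TP + FN) = 75 / 90 = 0.8333
F1 = 2 * P * R / (P + R)
= 2 * 0.8824 * 0.8333 / (0.8824 + 0.8333)
= 1.4706 / 1.7157
= 0.8571
As percentage: 85.7%

85.7


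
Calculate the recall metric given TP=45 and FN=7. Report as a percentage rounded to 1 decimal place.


Recall = TP / (TP + FN) * 100
= 45 / (45 + 7)
= 45 / 52
= 0.8654
= 86.5%

86.5


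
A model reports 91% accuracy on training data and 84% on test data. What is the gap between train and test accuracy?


Gap = train_accuracy - test_accuracy
= 91 - 84
= 7%
This moderate gap may indicate mild overfitting.

7


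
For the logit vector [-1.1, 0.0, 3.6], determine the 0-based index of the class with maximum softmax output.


Softmax is a monotonic transformation, so it preserves the argmax.
We need to find the index of the maximum logit.
Index 0: -1.1
Index 1: 0.0
Index 2: 3.6
Maximum logit = 3.6 at index 2

2


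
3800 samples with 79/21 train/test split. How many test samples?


Train samples = 3800 * 79% = 3002
Test samples = 3800 - 3002
= 798

798


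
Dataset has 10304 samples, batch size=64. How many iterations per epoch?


Iterations per epoch = dataset_size / batch_size
= 10304 / 64
= 161

161


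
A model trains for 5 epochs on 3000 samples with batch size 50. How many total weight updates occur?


Iterations per epoch = 3000 / 50 = 60
Total updates = iterations_per_epoch * epochs
= 60 * 5
= 300

300


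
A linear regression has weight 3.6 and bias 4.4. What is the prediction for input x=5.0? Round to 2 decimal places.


y = 3.6 * 5.0 + (4.4)
= 18.0 + (4.4)
= 22.40

22.40


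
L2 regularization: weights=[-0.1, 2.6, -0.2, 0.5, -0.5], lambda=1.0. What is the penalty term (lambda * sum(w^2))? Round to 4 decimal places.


Squaring each weight:
(-0.1)^2 = 0.01
2.6^2 = 6.76
(-0.2)^2 = 0.04
0.5^2 = 0.25
(-0.5)^2 = 0.25
Sum of squares = 7.31
Penalty = 1.0 * 7.31 = 7.3100

7.3100


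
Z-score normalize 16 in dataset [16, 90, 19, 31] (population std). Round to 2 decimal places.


Mean = (16 + 90 + 19 + 31) / 4 = 39.0
Variance = sum((x_i - mean)^2) / n = 898.5
Std = sqrt(898.5) = 29.975
Z = (x - mean) / std
= (16 - 39.0) / 29.975
= -23.0 / 29.975
= -0.77

-0.77


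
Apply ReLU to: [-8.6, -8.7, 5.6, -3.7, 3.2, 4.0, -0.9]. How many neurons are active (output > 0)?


ReLU(x) = max(0, x) for each element:
ReLU(-8.6) = 0
ReLU(-8.7) = 0
ReLU(5.6) = 5.6
ReLU(-3.7) = 0
ReLU(3.2) = 3.2
ReLU(4.0) = 4.0
ReLU(-0.9) = 0
Active neurons (>0): 3

3


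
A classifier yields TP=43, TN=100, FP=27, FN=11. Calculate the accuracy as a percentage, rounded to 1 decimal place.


Accuracy = (TP + TN) / (TP + TN + FP + FN) * 100
= (43 + 100) / (43 + 100 + 27 + 11)
= 143 / 181
= 0.7901
= 79.0%

79.0


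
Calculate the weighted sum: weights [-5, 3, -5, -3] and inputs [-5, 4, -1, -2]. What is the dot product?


Element-wise products:
-5 * -5 = 25
3 * 4 = 12
-5 * -1 = 5
-3 * -2 = 6
Sum = 25 + 12 + 5 + 6
= 48

48


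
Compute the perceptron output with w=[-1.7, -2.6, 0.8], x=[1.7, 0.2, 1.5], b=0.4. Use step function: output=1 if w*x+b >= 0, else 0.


z = w . x + b
= -1.7*1.7 + -2.6*0.2 + 0.8*1.5 + 0.4
= -2.89 + -0.52 + 1.2 + 0.4
= -2.21 + 0.4
= -1.81
Since z = -1.81 < 0, output = 0

0


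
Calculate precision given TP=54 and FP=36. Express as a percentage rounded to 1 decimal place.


Precision = TP / (TP + FP) * 100
= 54 / (54 + 36)
= 54 / 90
= 0.6
= 60.0%

60.0


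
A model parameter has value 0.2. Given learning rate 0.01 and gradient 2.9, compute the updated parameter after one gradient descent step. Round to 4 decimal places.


w_new = w_old - lr * gradient
= 0.2 - 0.01 * 2.9
= 0.2 - (0.029)
= 0.1710

0.1710


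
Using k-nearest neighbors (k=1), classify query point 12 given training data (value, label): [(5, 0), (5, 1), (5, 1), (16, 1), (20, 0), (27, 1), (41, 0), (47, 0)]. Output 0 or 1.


Distances from query 12:
Point 16 (class 1): distance = 4
K=1 nearest neighbors: classes = [1]
Votes for class 1: 1 / 1
Majority vote => class 1

1


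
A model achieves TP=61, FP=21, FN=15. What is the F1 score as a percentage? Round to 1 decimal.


Precision = TP / (TP + FP) = 61 / 82 = 0.7439
Recall = TP / (TP + FN) = 61 / 76 = 0.8026
F1 = 2 * P * R / (P + R)
= 2 * 0.7439 * 0.8026 / (0.7439 + 0.8026)
= 1.1942 / 1.5465
= 0.7722
As percentage: 77.2%

77.2


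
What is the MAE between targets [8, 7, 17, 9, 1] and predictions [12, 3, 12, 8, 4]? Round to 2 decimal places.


Absolute errors: [4, 4, 5, 1, 3]
Sum of absolute errors = 17
MAE = 17 / 5 = 3.40

3.40


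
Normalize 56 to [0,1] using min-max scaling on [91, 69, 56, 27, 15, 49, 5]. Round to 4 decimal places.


Min = 5, Max = 91
Range = 91 - 5 = 86
Scaled = (x - min) / (max - min)
= (56 - 5) / 86
= 51 / 86
= 0.5930

0.5930


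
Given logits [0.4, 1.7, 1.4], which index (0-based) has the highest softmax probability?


Softmax is a monotonic transformation, so it preserves the argmax.
We need to find the index of the maximum logit.
Index 0: 0.4
Index 1: 1.7
Index 2: 1.4
Maximum logit = 1.7 at index 1

1


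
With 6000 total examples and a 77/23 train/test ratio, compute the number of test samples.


Train samples = 6000 * 77% = 4620
Test samples = 6000 - 4620
= 1380

1380


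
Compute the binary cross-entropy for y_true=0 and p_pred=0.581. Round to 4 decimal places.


For y=0: Loss = -log(1-p)
= -log(1 - 0.581)
= -log(0.419)
= -(-0.8699)
= 0.8699

0.8699


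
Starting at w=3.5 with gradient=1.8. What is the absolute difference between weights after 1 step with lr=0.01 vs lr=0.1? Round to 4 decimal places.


With lr=0.01: w_new = 3.5 - 0.01 * 1.8 = 3.482
With lr=0.1: w_new = 3.5 - 0.1 * 1.8 = 3.32
Absolute difference = |3.482 - 3.32|
= 0.1620

0.1620


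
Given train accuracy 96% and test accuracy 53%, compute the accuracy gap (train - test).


Gap = train_accuracy - test_accuracy
= 96 - 53
= 43%
This large gap strongly indicates overfitting.

43


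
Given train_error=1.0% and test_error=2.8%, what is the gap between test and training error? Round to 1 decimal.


Generalization gap = test_error - train_error
= 2.8 - 1.0
= 1.8%
A small gap suggests good generalization.

1.8


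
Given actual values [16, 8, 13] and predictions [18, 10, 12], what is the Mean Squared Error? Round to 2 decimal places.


Differences: [-2, -2, 1]
Squared errors: [4, 4, 1]
Sum of squared errors = 9
MSE = 9 / 3 = 3.00

3.00


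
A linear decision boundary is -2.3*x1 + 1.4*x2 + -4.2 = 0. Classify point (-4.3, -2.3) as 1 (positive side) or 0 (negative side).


Compute -2.3 * -4.3 + 1.4 * -2.3 + -4.2
= 9.89 + -3.22 + -4.2
= 2.47
Since 2.47 >= 0, the point is on the positive side.

1


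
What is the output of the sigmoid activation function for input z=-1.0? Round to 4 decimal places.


sigmoid(z) = 1 / (1 + exp(-z))
exp(-(-1.0)) = exp(1.0) = 2.7183
1 + 2.7183 = 3.7183
1 / 3.7183 = 0.2689

0.2689


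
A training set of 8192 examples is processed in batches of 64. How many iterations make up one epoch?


Iterations per epoch = dataset_size / batch_size
= 8192 / 64
= 128

128


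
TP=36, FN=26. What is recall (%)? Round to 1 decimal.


Recall = TP / (TP + FN) * 100
= 36 / (36 + 26)
= 36 / 62
= 0.5806
= 58.1%

58.1


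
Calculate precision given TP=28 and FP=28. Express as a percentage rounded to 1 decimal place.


Precision = TP / (TP + FP) * 100
= 28 / (28 + 28)
= 28 / 56
= 0.5
= 50.0%

50.0


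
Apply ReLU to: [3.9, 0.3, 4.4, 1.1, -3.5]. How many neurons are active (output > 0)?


ReLU(x) = max(0, x) for each element:
ReLU(3.9) = 3.9
ReLU(0.3) = 0.3
ReLU(4.4) = 4.4
ReLU(1.1) = 1.1
ReLU(-3.5) = 0
Active neurons (>0): 4

4


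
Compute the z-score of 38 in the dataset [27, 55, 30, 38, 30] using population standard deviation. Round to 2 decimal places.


Mean = (27 + 55 + 30 + 38 + 30) / 5 = 36.0
Variance = sum((x_i - mean)^2) / n = 103.6
Std = sqrt(103.6) = 10.1784
Z = (x - mean) / std
= (38 - 36.0) / 10.1784
= 2.0 / 10.1784
= 0.20

0.20


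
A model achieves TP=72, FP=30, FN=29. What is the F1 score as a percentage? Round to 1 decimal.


Precision = TP / (TP + FP) = 72 / 102 = 0.7059
Recall = TP / (TP + FN) = 72 / 101 = 0.7129
F1 = 2 * P * R / (P + R)
= 2 * 0.7059 * 0.7129 / (0.7059 + 0.7129)
= 1.0064 / 1.4188
= 0.7094
As percentage: 70.9%

70.9


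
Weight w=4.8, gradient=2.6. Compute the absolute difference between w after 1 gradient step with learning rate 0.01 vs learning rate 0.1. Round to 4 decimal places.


With lr=0.01: w_new = 4.8 - 0.01 * 2.6 = 4.774
With lr=0.1: w_new = 4.8 - 0.1 * 2.6 = 4.54
Absolute difference = |4.774 - 4.54|
= 0.2340

0.2340


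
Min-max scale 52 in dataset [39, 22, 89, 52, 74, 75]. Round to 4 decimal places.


Min = 22, Max = 89
Range = 89 - 22 = 67
Scaled = (x - min) / (max - min)
= (52 - 22) / 67
= 30 / 67
= 0.4478

0.4478


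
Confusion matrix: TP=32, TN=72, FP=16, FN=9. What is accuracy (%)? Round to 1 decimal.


Accuracy = (TP + TN) / (TP + TN + FP + FN) * 100
= (32 + 72) / (32 + 72 + 16 + 9)
= 104 / 129
= 0.8062
= 80.6%

80.6


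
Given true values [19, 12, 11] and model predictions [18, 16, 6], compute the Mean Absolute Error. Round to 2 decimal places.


Absolute errors: [1, 4, 5]
Sum of absolute errors = 10
MAE = 10 / 3 = 3.33

3.33


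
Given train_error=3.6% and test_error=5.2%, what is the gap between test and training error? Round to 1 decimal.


Generalization gap = test_error - train_error
= 5.2 - 3.6
= 1.6%
A small gap suggests good generalization.

1.6


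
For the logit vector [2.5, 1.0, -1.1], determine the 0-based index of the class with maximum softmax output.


Softmax is a monotonic transformation, so it preserves the argmax.
We need to find the index of the maximum logit.
Index 0: 2.5
Index 1: 1.0
Index 2: -1.1
Maximum logit = 2.5 at index 0

0


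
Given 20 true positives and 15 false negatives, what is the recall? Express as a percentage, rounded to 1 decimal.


Recall = TP / (TP + FN) * 100
= 20 / (20 + 15)
= 20 / 35
= 0.5714
= 57.1%

57.1


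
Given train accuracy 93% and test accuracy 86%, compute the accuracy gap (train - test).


Gap = train_accuracy - test_accuracy
= 93 - 86
= 7%
This moderate gap may indicate mild overfitting.

7


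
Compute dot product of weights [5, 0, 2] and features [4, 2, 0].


Element-wise products:
5 * 4 = 20
0 * 2 = 0
2 * 0 = 0
Sum = 20 + 0 + 0
= 20

20


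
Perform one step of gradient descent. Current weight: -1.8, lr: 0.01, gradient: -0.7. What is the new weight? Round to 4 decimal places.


w_new = w_old - lr * gradient
= -1.8 - 0.01 * -0.7
= -1.8 - (-0.007)
= -1.7930

-1.7930


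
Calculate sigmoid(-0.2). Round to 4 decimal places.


sigmoid(z) = 1 / (1 + exp(-z))
exp(-(-0.2)) = exp(0.2) = 1.2214
1 + 1.2214 = 2.2214
1 / 2.2214 = 0.4502

0.4502


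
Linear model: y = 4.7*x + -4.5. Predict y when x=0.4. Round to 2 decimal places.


y = 4.7 * 0.4 + (-4.5)
= 1.88 + (-4.5)
= -2.62

-2.62


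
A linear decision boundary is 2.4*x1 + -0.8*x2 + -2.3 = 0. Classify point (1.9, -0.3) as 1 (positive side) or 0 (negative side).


Compute 2.4 * 1.9 + -0.8 * -0.3 + -2.3
= 4.56 + 0.24 + -2.3
= 2.5
Since 2.5 >= 0, the point is on the positive side.

1


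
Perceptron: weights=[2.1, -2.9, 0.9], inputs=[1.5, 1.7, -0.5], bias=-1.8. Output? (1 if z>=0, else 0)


z = w . x + b
= 2.1*1.5 + -2.9*1.7 + 0.9*-0.5 + -1.8
= 3.15 + -4.93 + -0.45 + -1.8
= -2.23 + -1.8
= -4.03
Since z = -4.03 < 0, output = 0

0


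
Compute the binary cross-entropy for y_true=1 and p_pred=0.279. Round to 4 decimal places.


For y=1: Loss = -log(p)
= -log(0.279)
= -(-1.2765)
= 1.2765

1.2765


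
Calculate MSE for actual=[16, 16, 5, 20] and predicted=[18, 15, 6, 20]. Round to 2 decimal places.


Differences: [-2, 1, -1, 0]
Squared errors: [4, 1, 1, 0]
Sum of squared errors = 6
MSE = 6 / 4 = 1.50

1.50


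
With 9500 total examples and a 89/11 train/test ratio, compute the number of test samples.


Train samples = 9500 * 89% = 8455
Test samples = 9500 - 8455
= 1045

1045


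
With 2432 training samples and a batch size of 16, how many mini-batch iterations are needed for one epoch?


Iterations per epoch = dataset_size / batch_size
= 2432 / 16
= 152

152


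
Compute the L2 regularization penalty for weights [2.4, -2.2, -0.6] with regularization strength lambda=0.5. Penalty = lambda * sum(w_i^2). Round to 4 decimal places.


Squaring each weight:
2.4^2 = 5.76
(-2.2)^2 = 4.84
(-0.6)^2 = 0.36
Sum of squares = 10.96
Penalty = 0.5 * 10.96 = 5.4800

5.4800


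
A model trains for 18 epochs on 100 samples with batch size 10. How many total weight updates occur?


Iterations per epoch = 100 / 10 = 10
Total updates = iterations_per_epoch * epochs
= 10 * 18
= 180

180


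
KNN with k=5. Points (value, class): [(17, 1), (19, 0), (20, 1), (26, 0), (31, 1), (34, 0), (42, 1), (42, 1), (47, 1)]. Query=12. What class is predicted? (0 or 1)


Distances from query 12:
Point 17 (class 1): distance = 5
Point 19 (class 0): distance = 7
Point 20 (class 1): distance = 8
Point 26 (class 0): distance = 14
Point 31 (class 1): distance = 19
K=5 nearest neighbors: classes = [1, 0, 1, 0, 1]
Votes for class 1: 3 / 5
Majority vote => class 1

1


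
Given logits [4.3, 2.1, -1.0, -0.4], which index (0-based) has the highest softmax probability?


Softmax is a monotonic transformation, so it preserves the argmax.
We need to find the index of the maximum logit.
Index 0: 4.3
Index 1: 2.1
Index 2: -1.0
Index 3: -0.4
Maximum logit = 4.3 at index 0

0


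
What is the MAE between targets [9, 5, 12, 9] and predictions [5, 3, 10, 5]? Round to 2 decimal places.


Absolute errors: [4, 2, 2, 4]
Sum of absolute errors = 12
MAE = 12 / 4 = 3.00

3.00


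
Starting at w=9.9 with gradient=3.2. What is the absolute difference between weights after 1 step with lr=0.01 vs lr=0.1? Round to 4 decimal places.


With lr=0.01: w_new = 9.9 - 0.01 * 3.2 = 9.868
With lr=0.1: w_new = 9.9 - 0.1 * 3.2 = 9.58
Absolute difference = |9.868 - 9.58|
= 0.2880

0.2880


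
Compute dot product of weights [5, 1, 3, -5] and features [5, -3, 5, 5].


Element-wise products:
5 * 5 = 25
1 * -3 = -3
3 * 5 = 15
-5 * 5 = -25
Sum = 25 + -3 + 15 + -25
= 12

12


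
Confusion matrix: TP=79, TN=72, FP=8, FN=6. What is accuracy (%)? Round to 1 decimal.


Accuracy = (TP + TN) / (TP + TN + FP + FN) * 100
= (79 + 72) / (79 + 72 + 8 + 6)
= 151 / 165
= 0.9152
= 91.5%

91.5


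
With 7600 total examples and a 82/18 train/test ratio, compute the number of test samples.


Train samples = 7600 * 82% = 6232
Test samples = 7600 - 6232
= 1368

1368


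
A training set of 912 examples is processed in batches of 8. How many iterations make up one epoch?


Iterations per epoch = dataset_size / batch_size
= 912 / 8
= 114

114


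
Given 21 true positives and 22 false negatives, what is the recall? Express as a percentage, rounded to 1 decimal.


Recall = TP / (TP + FN) * 100
= 21 / (21 + 22)
= 21 / 43
= 0.4884
= 48.8%

48.8


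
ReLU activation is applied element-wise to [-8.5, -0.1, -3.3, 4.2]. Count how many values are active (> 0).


ReLU(x) = max(0, x) for each element:
ReLU(-8.5) = 0
ReLU(-0.1) = 0
ReLU(-3.3) = 0
ReLU(4.2) = 4.2
Active neurons (>0): 1

1


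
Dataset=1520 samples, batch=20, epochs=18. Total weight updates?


Iterations per epoch = 1520 / 20 = 76
Total updates = iterations_per_epoch * epochs
= 76 * 18
= 1368

1368


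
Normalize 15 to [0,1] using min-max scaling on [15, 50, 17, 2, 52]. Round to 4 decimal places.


Min = 2, Max = 52
Range = 52 - 2 = 50
Scaled = (x - min) / (max - min)
= (15 - 2) / 50
= 13 / 50
= 0.2600

0.2600


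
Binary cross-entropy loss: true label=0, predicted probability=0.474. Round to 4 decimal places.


For y=0: Loss = -log(1-p)
= -log(1 - 0.474)
= -log(0.526)
= -(-0.6425)
= 0.6425

0.6425


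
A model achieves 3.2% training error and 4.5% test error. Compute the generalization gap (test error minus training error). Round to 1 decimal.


Generalization gap = test_error - train_error
= 4.5 - 3.2
= 1.3%
A small gap suggests good generalization.

1.3


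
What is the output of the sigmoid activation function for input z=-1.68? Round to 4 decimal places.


sigmoid(z) = 1 / (1 + exp(-z))
exp(-(-1.68)) = exp(1.68) = 5.3656
1 + 5.3656 = 6.3656
1 / 6.3656 = 0.1571

0.1571


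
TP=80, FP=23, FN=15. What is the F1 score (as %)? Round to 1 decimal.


Precision = TP / (TP + FP) = 80 / 103 = 0.7767
Recall = TP / (TP + FN) = 80 / 95 = 0.8421
F1 = 2 * P * R / (P + R)
= 2 * 0.7767 * 0.8421 / (0.7767 + 0.8421)
= 1.3081 / 1.6188
= 0.8081
As percentage: 80.8%

80.8


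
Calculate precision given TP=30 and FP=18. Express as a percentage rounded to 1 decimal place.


Precision = TP / (TP + FP) * 100
= 30 / (30 + 18)
= 30 / 48
= 0.625
= 62.5%

62.5


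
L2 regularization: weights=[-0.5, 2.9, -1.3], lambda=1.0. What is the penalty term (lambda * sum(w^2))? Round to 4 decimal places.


Squaring each weight:
(-0.5)^2 = 0.25
2.9^2 = 8.41
(-1.3)^2 = 1.69
Sum of squares = 10.35
Penalty = 1.0 * 10.35 = 10.3500

10.3500


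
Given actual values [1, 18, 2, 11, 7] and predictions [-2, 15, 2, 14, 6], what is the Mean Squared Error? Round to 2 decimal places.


Differences: [3, 3, 0, -3, 1]
Squared errors: [9, 9, 0, 9, 1]
Sum of squared errors = 28
MSE = 28 / 5 = 5.60

5.60


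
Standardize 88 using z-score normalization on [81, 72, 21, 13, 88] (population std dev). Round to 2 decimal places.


Mean = (81 + 72 + 21 + 13 + 88) / 5 = 55.0
Variance = sum((x_i - mean)^2) / n = 994.8
Std = sqrt(994.8) = 31.5405
Z = (x - mean) / std
= (88 - 55.0) / 31.5405
= 33.0 / 31.5405
= 1.05

1.05


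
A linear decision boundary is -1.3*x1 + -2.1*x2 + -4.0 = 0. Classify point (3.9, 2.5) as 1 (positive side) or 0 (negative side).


Compute -1.3 * 3.9 + -2.1 * 2.5 + -4.0
= -5.07 + -5.25 + -4.0
= -14.32
Since -14.32 < 0, the point is on the negative side.

0


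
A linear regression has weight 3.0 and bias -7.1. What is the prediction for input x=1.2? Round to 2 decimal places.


y = 3.0 * 1.2 + (-7.1)
= 3.6 + (-7.1)
= -3.50

-3.50


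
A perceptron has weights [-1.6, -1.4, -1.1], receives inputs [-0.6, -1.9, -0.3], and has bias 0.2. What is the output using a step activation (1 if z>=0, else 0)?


z = w . x + b
= -1.6*-0.6 + -1.4*-1.9 + -1.1*-0.3 + 0.2
= 0.96 + 2.66 + 0.33 + 0.2
= 3.95 + 0.2
= 4.15
Since z = 4.15 >= 0, output = 1

1


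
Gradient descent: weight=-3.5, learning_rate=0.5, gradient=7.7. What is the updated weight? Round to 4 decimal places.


w_new = w_old - lr * gradient
= -3.5 - 0.5 * 7.7
= -3.5 - (3.85)
= -7.3500

-7.3500


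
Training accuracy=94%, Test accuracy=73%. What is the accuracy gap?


Gap = train_accuracy - test_accuracy
= 94 - 73
= 21%
This large gap strongly indicates overfitting.

21


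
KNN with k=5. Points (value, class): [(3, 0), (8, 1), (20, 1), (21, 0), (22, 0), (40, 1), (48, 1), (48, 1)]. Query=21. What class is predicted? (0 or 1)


Distances from query 21:
Point 21 (class 0): distance = 0
Point 22 (class 0): distance = 1
Point 20 (class 1): distance = 1
Point 8 (class 1): distance = 13
Point 3 (class 0): distance = 18
K=5 nearest neighbors: classes = [0, 0, 1, 1, 0]
Votes for class 1: 2 / 5
Majority vote => class 0

0


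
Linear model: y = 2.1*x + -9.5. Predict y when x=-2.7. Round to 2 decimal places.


y = 2.1 * -2.7 + (-9.5)
= -5.67 + (-9.5)
= -15.17

-15.17


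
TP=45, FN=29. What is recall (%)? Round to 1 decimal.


Recall = TP / (TP + FN) * 100
= 45 / (45 + 29)
= 45 / 74
= 0.6081
= 60.8%

60.8


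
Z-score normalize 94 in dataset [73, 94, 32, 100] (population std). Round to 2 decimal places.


Mean = (73 + 94 + 32 + 100) / 4 = 74.75
Variance = sum((x_i - mean)^2) / n = 709.6875
Std = sqrt(709.6875) = 26.64
Z = (x - mean) / std
= (94 - 74.75) / 26.64
= 19.25 / 26.64
= 0.72

0.72


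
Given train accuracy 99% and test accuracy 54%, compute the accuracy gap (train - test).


Gap = train_accuracy - test_accuracy
= 99 - 54
= 45%
This large gap strongly indicates overfitting.

45


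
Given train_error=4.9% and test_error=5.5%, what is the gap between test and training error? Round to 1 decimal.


Generalization gap = test_error - train_error
= 5.5 - 4.9
= 0.6%
A small gap suggests good generalization.

0.6


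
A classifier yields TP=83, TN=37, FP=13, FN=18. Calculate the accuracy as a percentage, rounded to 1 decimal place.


Accuracy = (TP + TN) / (TP + TN + FP + FN) * 100
= (83 + 37) / (83 + 37 + 13 + 18)
= 120 / 151
= 0.7947
= 79.5%

79.5


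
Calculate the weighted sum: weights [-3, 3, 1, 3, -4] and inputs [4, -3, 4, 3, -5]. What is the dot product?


Element-wise products:
-3 * 4 = -12
3 * -3 = -9
1 * 4 = 4
3 * 3 = 9
-4 * -5 = 20
Sum = -12 + -9 + 4 + 9 + 20
= 12

12


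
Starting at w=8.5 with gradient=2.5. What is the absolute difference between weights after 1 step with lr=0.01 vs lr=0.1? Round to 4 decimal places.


With lr=0.01: w_new = 8.5 - 0.01 * 2.5 = 8.475
With lr=0.1: w_new = 8.5 - 0.1 * 2.5 = 8.25
Absolute difference = |8.475 - 8.25|
= 0.2250

0.2250


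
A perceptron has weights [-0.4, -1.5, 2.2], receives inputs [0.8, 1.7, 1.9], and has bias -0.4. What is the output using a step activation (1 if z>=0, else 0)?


z = w . x + b
= -0.4*0.8 + -1.5*1.7 + 2.2*1.9 + -0.4
= -0.32 + -2.55 + 4.18 + -0.4
= 1.31 + -0.4
= 0.91
Since z = 0.91 >= 0, output = 1

1


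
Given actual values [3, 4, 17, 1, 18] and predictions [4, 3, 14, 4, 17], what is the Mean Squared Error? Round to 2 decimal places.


Differences: [-1, 1, 3, -3, 1]
Squared errors: [1, 1, 9, 9, 1]
Sum of squared errors = 21
MSE = 21 / 5 = 4.20

4.20


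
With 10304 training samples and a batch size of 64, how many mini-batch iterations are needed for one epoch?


Iterations per epoch = dataset_size / batch_size
= 10304 / 64
= 161

161


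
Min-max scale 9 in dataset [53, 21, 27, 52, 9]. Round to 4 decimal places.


Min = 9, Max = 53
Range = 53 - 9 = 44
Scaled = (x - min) / (max - min)
= (9 - 9) / 44
= 0 / 44
= 0.0000

0.0000


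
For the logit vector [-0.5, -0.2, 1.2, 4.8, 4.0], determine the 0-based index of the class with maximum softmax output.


Softmax is a monotonic transformation, so it preserves the argmax.
We need to find the index of the maximum logit.
Index 0: -0.5
Index 1: -0.2
Index 2: 1.2
Index 3: 4.8
Index 4: 4.0
Maximum logit = 4.8 at index 3

3


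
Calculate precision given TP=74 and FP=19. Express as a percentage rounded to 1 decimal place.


Precision = TP / (TP + FP) * 100
= 74 / (74 + 19)
= 74 / 93
= 0.7957
= 79.6%

79.6


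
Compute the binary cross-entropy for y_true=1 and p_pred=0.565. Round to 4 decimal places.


For y=1: Loss = -log(p)
= -log(0.565)
= -(-0.5709)
= 0.5709

0.5709


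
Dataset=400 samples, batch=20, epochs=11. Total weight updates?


Iterations per epoch = 400 / 20 = 20
Total updates = iterations_per_epoch * epochs
= 20 * 11
= 220

220


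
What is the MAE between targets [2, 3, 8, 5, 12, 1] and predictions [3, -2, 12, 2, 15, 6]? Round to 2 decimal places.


Absolute errors: [1, 5, 4, 3, 3, 5]
Sum of absolute errors = 21
MAE = 21 / 6 = 3.50

3.50


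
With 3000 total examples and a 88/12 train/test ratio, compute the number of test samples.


Train samples = 3000 * 88% = 2640
Test samples = 3000 - 2640
= 360

360


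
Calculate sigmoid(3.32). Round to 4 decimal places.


sigmoid(z) = 1 / (1 + exp(-z))
exp(-(3.32)) = exp(-3.32) = 0.0362
1 + 0.0362 = 1.0362
1 / 1.0362 = 0.9651

0.9651


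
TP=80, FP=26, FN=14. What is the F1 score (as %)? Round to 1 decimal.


Precision = TP / (TP + FP) = 80 / 106 = 0.7547
Recall = TP / (TP + FN) = 80 / 94 = 0.8511
F1 = 2 * P * R / (P + R)
= 2 * 0.7547 * 0.8511 / (0.7547 + 0.8511)
= 1.2846 / 1.6058
= 0.8
As percentage: 80.0%

80.0


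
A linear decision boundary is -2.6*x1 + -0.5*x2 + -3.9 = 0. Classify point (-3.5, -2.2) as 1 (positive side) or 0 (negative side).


Compute -2.6 * -3.5 + -0.5 * -2.2 + -3.9
= 9.1 + 1.1 + -3.9
= 6.3
Since 6.3 >= 0, the point is on the positive side.

1


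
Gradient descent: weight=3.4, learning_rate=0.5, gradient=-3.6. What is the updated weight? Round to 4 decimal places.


w_new = w_old - lr * gradient
= 3.4 - 0.5 * -3.6
= 3.4 - (-1.8)
= 5.2000

5.2000


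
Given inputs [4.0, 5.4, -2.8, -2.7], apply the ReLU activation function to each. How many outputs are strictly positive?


ReLU(x) = max(0, x) for each element:
ReLU(4.0) = 4.0
ReLU(5.4) = 5.4
ReLU(-2.8) = 0
ReLU(-2.7) = 0
Active neurons (>0): 2

2


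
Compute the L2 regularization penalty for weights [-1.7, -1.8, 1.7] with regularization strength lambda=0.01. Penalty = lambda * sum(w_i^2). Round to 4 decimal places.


Squaring each weight:
(-1.7)^2 = 2.89
(-1.8)^2 = 3.24
1.7^2 = 2.89
Sum of squares = 9.02
Penalty = 0.01 * 9.02 = 0.0902

0.0902


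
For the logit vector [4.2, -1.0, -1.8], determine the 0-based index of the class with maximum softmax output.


Softmax is a monotonic transformation, so it preserves the argmax.
We need to find the index of the maximum logit.
Index 0: 4.2
Index 1: -1.0
Index 2: -1.8
Maximum logit = 4.2 at index 0

0


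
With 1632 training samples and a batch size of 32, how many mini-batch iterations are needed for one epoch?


Iterations per epoch = dataset_size / batch_size
= 1632 / 32
= 51

51


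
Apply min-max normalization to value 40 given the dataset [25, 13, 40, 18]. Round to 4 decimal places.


Min = 13, Max = 40
Range = 40 - 13 = 27
Scaled = (x - min) / (max - min)
= (40 - 13) / 27
= 27 / 27
= 1.0000

1.0000


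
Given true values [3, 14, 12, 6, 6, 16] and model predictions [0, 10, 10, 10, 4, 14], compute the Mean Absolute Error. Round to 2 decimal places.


Absolute errors: [3, 4, 2, 4, 2, 2]
Sum of absolute errors = 17
MAE = 17 / 6 = 2.83

2.83


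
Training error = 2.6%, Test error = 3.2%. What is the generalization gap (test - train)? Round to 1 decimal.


Generalization gap = test_error - train_error
= 3.2 - 2.6
= 0.6%
A small gap suggests good generalization.

0.6


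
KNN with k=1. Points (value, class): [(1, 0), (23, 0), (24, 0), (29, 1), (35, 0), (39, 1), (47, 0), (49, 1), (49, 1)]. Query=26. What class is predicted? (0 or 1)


Distances from query 26:
Point 24 (class 0): distance = 2
K=1 nearest neighbors: classes = [0]
Votes for class 1: 0 / 1
Majority vote => class 0

0


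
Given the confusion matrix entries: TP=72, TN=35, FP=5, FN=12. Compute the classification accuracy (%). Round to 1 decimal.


Accuracy = (TP + TN) / (TP + TN + FP + FN) * 100
= (72 + 35) / (72 + 35 + 5 + 12)
= 107 / 124
= 0.8629
= 86.3%

86.3


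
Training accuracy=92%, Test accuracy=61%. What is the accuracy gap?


Gap = train_accuracy - test_accuracy
= 92 - 61
= 31%
This large gap strongly indicates overfitting.

31


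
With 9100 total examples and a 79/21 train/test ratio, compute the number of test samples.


Train samples = 9100 * 79% = 7189
Test samples = 9100 - 7189
= 1911

1911


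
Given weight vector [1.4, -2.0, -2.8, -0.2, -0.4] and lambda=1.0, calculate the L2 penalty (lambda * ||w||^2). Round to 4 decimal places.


Squaring each weight:
1.4^2 = 1.96
(-2.0)^2 = 4.0
(-2.8)^2 = 7.84
(-0.2)^2 = 0.04
(-0.4)^2 = 0.16
Sum of squares = 14.0
Penalty = 1.0 * 14.0 = 14.0000

14.0000


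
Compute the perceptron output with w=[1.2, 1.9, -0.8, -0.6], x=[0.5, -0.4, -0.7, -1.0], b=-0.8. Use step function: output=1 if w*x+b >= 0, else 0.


z = w . x + b
= 1.2*0.5 + 1.9*-0.4 + -0.8*-0.7 + -0.6*-1.0 + -0.8
= 0.6 + -0.76 + 0.56 + 0.6 + -0.8
= 1.0 + -0.8
= 0.2
Since z = 0.2 >= 0, output = 1

1


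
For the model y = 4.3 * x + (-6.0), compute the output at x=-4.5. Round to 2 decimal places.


y = 4.3 * -4.5 + (-6.0)
= -19.35 + (-6.0)
= -25.35

-25.35


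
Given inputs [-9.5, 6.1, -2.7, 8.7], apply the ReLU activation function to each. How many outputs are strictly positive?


ReLU(x) = max(0, x) for each element:
ReLU(-9.5) = 0
ReLU(6.1) = 6.1
ReLU(-2.7) = 0
ReLU(8.7) = 8.7
Active neurons (>0): 2

2


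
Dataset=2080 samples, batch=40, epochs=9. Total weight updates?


Iterations per epoch = 2080 / 40 = 52
Total updates = iterations_per_epoch * epochs
= 52 * 9
= 468

468


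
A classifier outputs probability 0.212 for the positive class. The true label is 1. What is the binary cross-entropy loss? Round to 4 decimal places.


For y=1: Loss = -log(p)
= -log(0.212)
= -(-1.5512)
= 1.5512

1.5512


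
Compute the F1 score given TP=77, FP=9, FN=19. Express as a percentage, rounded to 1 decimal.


Precision = TP / (TP + FP) = 77 / 86 = 0.8953
Recall = TP / (TP + FN) = 77 / 96 = 0.8021
F1 = 2 * P * R / (P + R)
= 2 * 0.8953 * 0.8021 / (0.8953 + 0.8021)
= 1.4363 / 1.6974
= 0.8462
As percentage: 84.6%

84.6


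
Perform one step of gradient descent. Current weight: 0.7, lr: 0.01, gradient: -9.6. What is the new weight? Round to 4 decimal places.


w_new = w_old - lr * gradient
= 0.7 - 0.01 * -9.6
= 0.7 - (-0.096)
= 0.7960

0.7960


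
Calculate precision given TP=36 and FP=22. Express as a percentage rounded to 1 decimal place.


Precision = TP / (TP + FP) * 100
= 36 / (36 + 22)
= 36 / 58
= 0.6207
= 62.1%

62.1


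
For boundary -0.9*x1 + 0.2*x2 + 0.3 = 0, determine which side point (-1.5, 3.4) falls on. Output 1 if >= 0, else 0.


Compute -0.9 * -1.5 + 0.2 * 3.4 + 0.3
= 1.35 + 0.68 + 0.3
= 2.33
Since 2.33 >= 0, the point is on the positive side.

1


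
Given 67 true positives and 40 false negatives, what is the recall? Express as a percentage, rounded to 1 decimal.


Recall = TP / (TP + FN) * 100
= 67 / (67 + 40)
= 67 / 107
= 0.6262
= 62.6%

62.6


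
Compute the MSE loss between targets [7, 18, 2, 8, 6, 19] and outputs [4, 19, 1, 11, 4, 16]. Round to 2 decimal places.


Differences: [3, -1, 1, -3, 2, 3]
Squared errors: [9, 1, 1, 9, 4, 9]
Sum of squared errors = 33
MSE = 33 / 6 = 5.50

5.50


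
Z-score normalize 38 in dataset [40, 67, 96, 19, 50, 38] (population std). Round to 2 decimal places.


Mean = (40 + 67 + 96 + 19 + 50 + 38) / 6 = 51.6667
Variance = sum((x_i - mean)^2) / n = 598.8889
Std = sqrt(598.8889) = 24.4722
Z = (x - mean) / std
= (38 - 51.6667) / 24.4722
= -13.6667 / 24.4722
= -0.56

-0.56


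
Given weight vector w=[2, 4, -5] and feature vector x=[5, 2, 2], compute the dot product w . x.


Element-wise products:
2 * 5 = 10
4 * 2 = 8
-5 * 2 = -10
Sum = 10 + 8 + -10
= 8

8


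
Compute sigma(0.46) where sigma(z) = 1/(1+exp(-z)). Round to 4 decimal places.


sigmoid(z) = 1 / (1 + exp(-z))
exp(-(0.46)) = exp(-0.46) = 0.6313
1 + 0.6313 = 1.6313
1 / 1.6313 = 0.6130

0.6130


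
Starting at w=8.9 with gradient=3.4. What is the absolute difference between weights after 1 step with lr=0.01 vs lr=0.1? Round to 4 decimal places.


With lr=0.01: w_new = 8.9 - 0.01 * 3.4 = 8.866
With lr=0.1: w_new = 8.9 - 0.1 * 3.4 = 8.56
Absolute difference = |8.866 - 8.56|
= 0.3060

0.3060


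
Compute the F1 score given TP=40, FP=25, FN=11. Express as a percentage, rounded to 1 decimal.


Precision = TP / (TP + FP) = 40 / 65 = 0.6154
Recall = TP / (TP + FN) = 40 / 51 = 0.7843
F1 = 2 * P * R / (P + R)
= 2 * 0.6154 * 0.7843 / (0.6154 + 0.7843)
= 0.9653 / 1.3997
= 0.6897
As percentage: 69.0%

69.0


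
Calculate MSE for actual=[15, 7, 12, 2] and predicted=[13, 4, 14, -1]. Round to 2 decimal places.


Differences: [2, 3, -2, 3]
Squared errors: [4, 9, 4, 9]
Sum of squared errors = 26
MSE = 26 / 4 = 6.50

6.50


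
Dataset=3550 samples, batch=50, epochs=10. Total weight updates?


Iterations per epoch = 3550 / 50 = 71
Total updates = iterations_per_epoch * epochs
= 71 * 10
= 710

710
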